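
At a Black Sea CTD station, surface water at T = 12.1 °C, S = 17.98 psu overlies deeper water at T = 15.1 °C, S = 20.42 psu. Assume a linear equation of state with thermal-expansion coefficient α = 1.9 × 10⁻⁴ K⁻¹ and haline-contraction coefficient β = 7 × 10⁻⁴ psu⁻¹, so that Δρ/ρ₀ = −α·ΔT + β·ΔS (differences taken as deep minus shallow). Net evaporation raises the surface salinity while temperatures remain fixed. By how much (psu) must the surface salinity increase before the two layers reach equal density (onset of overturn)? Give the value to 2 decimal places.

Neutral buoyancy requires −α(T_deep − T_surf) + β(S_deep − S_surf′) = 0.
S_surf′ = S_deep − (α/β)·ΔT = 20.42 − (1.9 × 10⁻⁴/7 × 10⁻⁴)·(+3.0) = 19.6057 psu.
Increase required: 19.6057 − 17.98 = 1.6257 psu.

1.63 psu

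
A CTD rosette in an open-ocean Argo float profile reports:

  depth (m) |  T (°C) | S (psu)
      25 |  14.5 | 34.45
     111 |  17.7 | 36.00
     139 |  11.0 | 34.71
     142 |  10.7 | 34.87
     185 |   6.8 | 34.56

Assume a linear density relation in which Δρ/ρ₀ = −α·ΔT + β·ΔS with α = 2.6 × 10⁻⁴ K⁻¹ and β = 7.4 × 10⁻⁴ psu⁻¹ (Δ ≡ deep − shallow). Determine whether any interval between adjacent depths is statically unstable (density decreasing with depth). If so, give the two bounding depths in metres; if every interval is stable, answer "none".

Evaluate Δρ/ρ₀ = −αΔT + βΔS across each adjacent pair:
  25–111 m: −αΔT+βΔS = −(2.6 × 10⁻⁴)(+3.2)+(7.4 × 10⁻⁴)(+1.55) = 3.2 × 10⁻⁴ → stable
  111–139 m: −αΔT+βΔS = −(2.6 × 10⁻⁴)(-6.7)+(7.4 × 10⁻⁴)(-1.29) = 7.9 × 10⁻⁴ → stable
  139–142 m: −αΔT+βΔS = −(2.6 × 10⁻⁴)(-0.3)+(7.4 × 10⁻⁴)(+0.16) = 2.0 × 10⁻⁴ → stable
  142–185 m: −αΔT+βΔS = −(2.6 × 10⁻⁴)(-3.9)+(7.4 × 10⁻⁴)(-0.31) = 7.8 × 10⁻⁴ → stable
Every interval has Δρ > 0: the column is stably stratified throughout.

none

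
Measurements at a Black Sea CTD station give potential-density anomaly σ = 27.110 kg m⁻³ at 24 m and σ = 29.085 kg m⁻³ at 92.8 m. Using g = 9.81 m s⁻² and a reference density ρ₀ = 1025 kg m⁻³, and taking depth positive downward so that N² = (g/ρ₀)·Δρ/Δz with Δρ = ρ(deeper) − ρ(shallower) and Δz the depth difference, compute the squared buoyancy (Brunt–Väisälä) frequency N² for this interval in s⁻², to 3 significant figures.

2.75 × 10⁻⁴ s⁻²

Δρ = 1029.085 − 1027.110 = 1.975 kg m⁻³ over Δz = 92.8 − 24 = 68.8 m.
N² = (9.81/1025) × (1.975/68.8) = 2.7474 × 10⁻⁴ s⁻² ≈ 2.75 × 10⁻⁴ s⁻².
Since Δρ > 0 the layer is stably stratified.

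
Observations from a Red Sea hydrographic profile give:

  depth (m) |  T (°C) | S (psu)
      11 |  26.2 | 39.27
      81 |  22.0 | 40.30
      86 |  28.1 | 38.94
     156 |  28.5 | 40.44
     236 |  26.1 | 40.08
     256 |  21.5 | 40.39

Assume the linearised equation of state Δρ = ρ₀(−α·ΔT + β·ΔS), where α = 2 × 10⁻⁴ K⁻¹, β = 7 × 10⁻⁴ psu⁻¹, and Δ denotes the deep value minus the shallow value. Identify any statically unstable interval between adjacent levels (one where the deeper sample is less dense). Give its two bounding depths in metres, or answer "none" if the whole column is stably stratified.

Evaluate Δρ/ρ₀ = −αΔT + βΔS across each adjacent pair:
  11–81 m: −αΔT+βΔS = −(2 × 10⁻⁴)(-4.2)+(7 × 10⁻⁴)(+1.03) = 1.6 × 10⁻³ → stable
  81–86 m: −αΔT+βΔS = −(2 × 10⁻⁴)(+6.1)+(7 × 10⁻⁴)(-1.36) = -2.2 × 10⁻³ → UNSTABLE
  86–156 m: −αΔT+βΔS = −(2 × 10⁻⁴)(+0.4)+(7 × 10⁻⁴)(+1.50) = 9.7 × 10⁻⁴ → stable
  156–236 m: −αΔT+βΔS = −(2 × 10⁻⁴)(-2.4)+(7 × 10⁻⁴)(-0.36) = 2.3 × 10⁻⁴ → stable
  236–256 m: −αΔT+βΔS = −(2 × 10⁻⁴)(-4.6)+(7 × 10⁻⁴)(+0.31) = 1.1 × 10⁻³ → stable
The 81–86 m interval has Δρ < 0: lighter water underlies denser water.

81–86 m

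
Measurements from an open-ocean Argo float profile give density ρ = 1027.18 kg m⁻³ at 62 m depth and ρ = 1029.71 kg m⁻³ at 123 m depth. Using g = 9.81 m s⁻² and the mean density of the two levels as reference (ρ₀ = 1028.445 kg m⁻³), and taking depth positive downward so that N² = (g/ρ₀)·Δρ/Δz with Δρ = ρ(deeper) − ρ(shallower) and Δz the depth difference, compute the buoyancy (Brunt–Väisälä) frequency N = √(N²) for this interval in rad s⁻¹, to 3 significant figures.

Δρ = 1029.71 − 1027.18 = 2.53 kg m⁻³ over Δz = 123 − 62 = 61 m.
N² = (9.81/1028.445) × (2.53/61) = 3.9562 × 10⁻⁴ s⁻².
N = √(3.9562 × 10⁻⁴) = 0.019890 rad s⁻¹ ≈ 0.0199 rad s⁻¹.

0.0199 rad s⁻¹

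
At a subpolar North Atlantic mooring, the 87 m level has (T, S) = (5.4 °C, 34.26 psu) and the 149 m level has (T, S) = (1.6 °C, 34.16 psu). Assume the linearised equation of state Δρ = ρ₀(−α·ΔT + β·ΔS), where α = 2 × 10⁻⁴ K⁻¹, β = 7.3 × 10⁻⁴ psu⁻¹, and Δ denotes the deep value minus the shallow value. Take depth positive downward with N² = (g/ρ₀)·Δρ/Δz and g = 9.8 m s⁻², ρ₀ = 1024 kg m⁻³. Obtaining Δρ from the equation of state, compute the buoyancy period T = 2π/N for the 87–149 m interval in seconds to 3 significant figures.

ΔT = -3.8 K, ΔS = -0.10 psu (deep − shallow).
Δρ/ρ₀ = −αΔT + βΔS = 7.60 × 10⁻⁴ − 7.30 × 10⁻⁵ = 6.87 × 10⁻⁴, so Δρ ≈ 0.7035 kg m⁻³.
N² = (g/ρ₀)·Δρ/Δz = g·(Δρ/ρ₀)/Δz = 9.8 × 6.87 × 10⁻⁴ / 62 = 1.0859 × 10⁻⁴ s⁻².
N = √(1.0859 × 10⁻⁴) = 0.010421 rad s⁻¹ → T = 2π/N = 602.93 s ≈ 603 s.

603 s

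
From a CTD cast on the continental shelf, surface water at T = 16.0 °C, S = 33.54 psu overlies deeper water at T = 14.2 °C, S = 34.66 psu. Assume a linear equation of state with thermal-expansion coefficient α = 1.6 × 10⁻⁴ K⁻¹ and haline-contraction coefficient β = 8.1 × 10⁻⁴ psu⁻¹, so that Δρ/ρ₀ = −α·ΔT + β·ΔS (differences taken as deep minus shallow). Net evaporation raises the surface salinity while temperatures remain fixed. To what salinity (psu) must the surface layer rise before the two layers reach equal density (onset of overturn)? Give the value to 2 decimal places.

Neutral buoyancy requires −α(T_deep − T_surf) + β(S_deep − S_surf′) = 0.
S_surf′ = S_deep − (α/β)·ΔT = 34.66 − (1.6 × 10⁻⁴/8.1 × 10⁻⁴)·(-1.8) = 35.0156 psu.
Increase required: 35.0156 − 33.54 = 1.4756 psu.

35.02 psu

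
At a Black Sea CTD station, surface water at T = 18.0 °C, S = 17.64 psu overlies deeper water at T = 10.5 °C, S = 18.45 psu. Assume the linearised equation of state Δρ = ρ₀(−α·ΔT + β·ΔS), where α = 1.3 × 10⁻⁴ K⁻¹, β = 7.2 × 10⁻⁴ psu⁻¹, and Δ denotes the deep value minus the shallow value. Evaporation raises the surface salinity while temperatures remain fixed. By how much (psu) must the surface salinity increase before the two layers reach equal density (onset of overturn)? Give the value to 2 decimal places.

Neutral buoyancy requires −α(T_deep − T_surf) + β(S_deep − S_surf′) = 0.
S_surf′ = S_deep − (α/β)·ΔT = 18.45 − (1.3 × 10⁻⁴/7.2 × 10⁻⁴)·(-7.5) = 19.8042 psu.
Increase required: 19.8042 − 17.64 = 2.1642 psu.

2.16 psu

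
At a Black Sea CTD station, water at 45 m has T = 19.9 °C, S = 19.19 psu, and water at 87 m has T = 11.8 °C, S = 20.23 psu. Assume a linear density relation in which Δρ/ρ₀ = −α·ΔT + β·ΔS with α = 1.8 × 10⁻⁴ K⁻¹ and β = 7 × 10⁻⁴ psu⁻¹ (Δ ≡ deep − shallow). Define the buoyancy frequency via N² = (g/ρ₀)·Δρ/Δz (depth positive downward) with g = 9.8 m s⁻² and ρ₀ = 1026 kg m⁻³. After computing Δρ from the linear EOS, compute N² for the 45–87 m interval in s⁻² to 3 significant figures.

ΔT = -8.1 K, ΔS = +1.04 psu (deep − shallow).
Δρ/ρ₀ = −αΔT + βΔS = 1.458 × 10⁻³ + 7.28 × 10⁻⁴ = 2.186 × 10⁻³, so Δρ ≈ 2.243 kg m⁻³.
N² = (g/ρ₀)·Δρ/Δz = g·(Δρ/ρ₀)/Δz = 9.8 × 2.186 × 10⁻³ / 42 = 5.1007 × 10⁻⁴ s⁻² ≈ 5.10 × 10⁻⁴ s⁻².

5.10 × 10⁻⁴ s⁻²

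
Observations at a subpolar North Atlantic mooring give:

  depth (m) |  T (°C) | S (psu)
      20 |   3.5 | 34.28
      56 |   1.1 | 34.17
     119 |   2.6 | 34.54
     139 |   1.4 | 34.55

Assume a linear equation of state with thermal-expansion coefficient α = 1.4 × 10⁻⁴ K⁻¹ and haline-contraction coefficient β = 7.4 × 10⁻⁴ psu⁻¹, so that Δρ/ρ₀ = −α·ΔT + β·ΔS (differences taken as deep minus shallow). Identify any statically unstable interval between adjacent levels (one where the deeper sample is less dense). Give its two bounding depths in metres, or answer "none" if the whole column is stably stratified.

none

Evaluate Δρ/ρ₀ = −αΔT + βΔS across each adjacent pair:
  20–56 m: −αΔT+βΔS = −(1.4 × 10⁻⁴)(-2.4)+(7.4 × 10⁻⁴)(-0.11) = 2.5 × 10⁻⁴ → stable
  56–119 m: −αΔT+βΔS = −(1.4 × 10⁻⁴)(+1.5)+(7.4 × 10⁻⁴)(+0.37) = 6.4 × 10⁻⁵ → stable
  119–139 m: −αΔT+βΔS = −(1.4 × 10⁻⁴)(-1.2)+(7.4 × 10⁻⁴)(+0.01) = 1.8 × 10⁻⁴ → stable
Every interval has Δρ > 0: the column is stably stratified throughout.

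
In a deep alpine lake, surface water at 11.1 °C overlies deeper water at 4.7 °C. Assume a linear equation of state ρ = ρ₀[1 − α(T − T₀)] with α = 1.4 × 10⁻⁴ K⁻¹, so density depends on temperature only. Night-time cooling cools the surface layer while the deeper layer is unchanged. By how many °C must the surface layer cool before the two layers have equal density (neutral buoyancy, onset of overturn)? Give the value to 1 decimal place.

With temperature the only control, equal density requires T_surf′ = T_deep.
T_surf′ = 4.7 °C.
Cooling required: 11.1 − 4.7 = 6.4 °C.

6.4 °C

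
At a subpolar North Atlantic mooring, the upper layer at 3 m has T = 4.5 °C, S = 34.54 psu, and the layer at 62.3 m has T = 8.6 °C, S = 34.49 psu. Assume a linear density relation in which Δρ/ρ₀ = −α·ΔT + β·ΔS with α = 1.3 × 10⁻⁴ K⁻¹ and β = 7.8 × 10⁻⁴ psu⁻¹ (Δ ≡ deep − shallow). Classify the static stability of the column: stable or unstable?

ΔT = 8.6 − 4.5 = +4.1 K and ΔS = 34.49 − 34.54 = -0.05 psu (deep − shallow).
−αΔT = -5.33 × 10⁻⁴; βΔS = -3.90 × 10⁻⁵; sum Δρ/ρ₀ = -5.72 × 10⁻⁴.
Δρ/ρ₀ < 0, so Δρ < 0: deeper water is lighter → statically unstable; the column would overturn.

unstable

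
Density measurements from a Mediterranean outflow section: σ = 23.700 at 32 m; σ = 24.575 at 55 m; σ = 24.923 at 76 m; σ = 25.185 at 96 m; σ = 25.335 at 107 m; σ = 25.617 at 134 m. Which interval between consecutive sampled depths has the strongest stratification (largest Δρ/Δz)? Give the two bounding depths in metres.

32–55 m

Compute the density gradient over each adjacent pair:
  32–55 m: Δρ/Δz = 0.875/23 = 0.038 kg m⁻⁴
  55–76 m: Δρ/Δz = 0.348/21 = 0.017 kg m⁻⁴
  76–96 m: Δρ/Δz = 0.262/20 = 0.013 kg m⁻⁴
  96–107 m: Δρ/Δz = 0.150/11 = 0.014 kg m⁻⁴
  107–134 m: Δρ/Δz = 0.282/27 = 0.010 kg m⁻⁴
The largest gradient is in the 32–55 m interval — the pycnocline.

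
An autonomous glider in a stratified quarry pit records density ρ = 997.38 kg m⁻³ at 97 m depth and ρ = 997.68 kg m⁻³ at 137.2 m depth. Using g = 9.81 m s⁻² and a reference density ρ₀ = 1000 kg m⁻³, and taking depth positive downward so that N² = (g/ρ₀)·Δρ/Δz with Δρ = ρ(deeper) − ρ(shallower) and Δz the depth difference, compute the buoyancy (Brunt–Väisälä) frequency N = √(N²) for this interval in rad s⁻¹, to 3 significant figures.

8.56 × 10⁻³ rad s⁻¹

Δρ = 997.68 − 997.38 = 0.30 kg m⁻³ over Δz = 137.2 − 97 = 40.2 m.
N² = (9.81/1000) × (0.30/40.2) = 7.3209 × 10⁻⁵ s⁻².
N = √(7.3209 × 10⁻⁵) = 8.5562 × 10⁻³ rad s⁻¹ ≈ 8.56 × 10⁻³ rad s⁻¹.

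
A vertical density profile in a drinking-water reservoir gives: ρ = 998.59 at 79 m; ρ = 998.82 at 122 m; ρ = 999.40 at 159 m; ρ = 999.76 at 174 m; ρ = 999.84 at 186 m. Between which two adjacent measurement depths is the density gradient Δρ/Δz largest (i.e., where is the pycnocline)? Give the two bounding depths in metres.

159–174 m

Compute the density gradient over each adjacent pair:
  79–122 m: Δρ/Δz = 0.23/43 = 5.3 × 10⁻³ kg m⁻⁴
  122–159 m: Δρ/Δz = 0.58/37 = 0.016 kg m⁻⁴
  159–174 m: Δρ/Δz = 0.36/15 = 0.024 kg m⁻⁴
  174–186 m: Δρ/Δz = 0.08/12 = 6.7 × 10⁻³ kg m⁻⁴
The largest gradient is in the 159–174 m interval — the pycnocline.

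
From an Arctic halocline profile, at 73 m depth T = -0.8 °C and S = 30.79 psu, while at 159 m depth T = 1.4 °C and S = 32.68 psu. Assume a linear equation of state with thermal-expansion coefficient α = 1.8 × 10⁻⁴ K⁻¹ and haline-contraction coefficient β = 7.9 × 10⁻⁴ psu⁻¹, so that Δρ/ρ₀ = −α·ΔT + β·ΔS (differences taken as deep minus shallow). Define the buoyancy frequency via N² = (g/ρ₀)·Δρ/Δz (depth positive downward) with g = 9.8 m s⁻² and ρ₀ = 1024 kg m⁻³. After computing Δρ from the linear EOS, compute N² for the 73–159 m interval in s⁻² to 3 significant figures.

1.25 × 10⁻⁴ s⁻²

ΔT = +2.2 K, ΔS = +1.89 psu (deep − shallow).
Δρ/ρ₀ = −αΔT + βΔS = -3.96 × 10⁻⁴ + 1.4931 × 10⁻³ = 1.0971 × 10⁻³, so Δρ ≈ 1.123 kg m⁻³.
N² = (g/ρ₀)·Δρ/Δz = g·(Δρ/ρ₀)/Δz = 9.8 × 1.0971 × 10⁻³ / 86 = 1.2502 × 10⁻⁴ s⁻² ≈ 1.25 × 10⁻⁴ s⁻².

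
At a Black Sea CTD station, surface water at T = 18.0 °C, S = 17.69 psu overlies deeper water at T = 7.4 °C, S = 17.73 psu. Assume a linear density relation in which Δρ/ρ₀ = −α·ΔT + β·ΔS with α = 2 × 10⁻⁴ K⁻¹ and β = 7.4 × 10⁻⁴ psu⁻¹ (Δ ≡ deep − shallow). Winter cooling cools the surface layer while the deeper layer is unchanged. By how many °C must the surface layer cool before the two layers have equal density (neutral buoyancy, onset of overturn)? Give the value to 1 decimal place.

Neutral buoyancy requires Δρ = 0, i.e. −α(T_deep − T_surf′) + β(S_deep − S_surf) = 0.
T_surf′ = T_deep − (β/α)·ΔS = 7.4 − (7.4 × 10⁻⁴/2 × 10⁻⁴)·(+0.04) = 7.252 °C.
Cooling required: 18.0 − (7.252) = 10.748 °C.

10.7 °C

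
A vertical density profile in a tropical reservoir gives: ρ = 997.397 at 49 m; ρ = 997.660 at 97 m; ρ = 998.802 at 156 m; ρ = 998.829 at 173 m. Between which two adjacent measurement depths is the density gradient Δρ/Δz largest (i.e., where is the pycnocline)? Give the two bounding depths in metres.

97–156 m

Compute the density gradient over each adjacent pair:
  49–97 m: Δρ/Δz = 0.263/48 = 5.5 × 10⁻³ kg m⁻⁴
  97–156 m: Δρ/Δz = 1.142/59 = 0.019 kg m⁻⁴
  156–173 m: Δρ/Δz = 0.027/17 = 1.6 × 10⁻³ kg m⁻⁴
The largest gradient is in the 97–156 m interval — the pycnocline.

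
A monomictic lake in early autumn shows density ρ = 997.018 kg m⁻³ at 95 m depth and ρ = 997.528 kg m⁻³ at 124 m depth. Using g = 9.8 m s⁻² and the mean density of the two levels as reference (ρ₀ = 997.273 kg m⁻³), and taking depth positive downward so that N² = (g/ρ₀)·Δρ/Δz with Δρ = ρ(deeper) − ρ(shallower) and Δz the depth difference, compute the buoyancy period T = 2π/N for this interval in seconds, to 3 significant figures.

Δρ = 997.528 − 997.018 = 0.510 kg m⁻³ over Δz = 124 − 95 = 29 m.
N² = (9.8/997.273) × (0.510/29) = 1.7282 × 10⁻⁴ s⁻².
N = √(1.7282 × 10⁻⁴) = 0.013146 rad s⁻¹, so T = 2π/N = 477.95 s ≈ 478 s.

478 s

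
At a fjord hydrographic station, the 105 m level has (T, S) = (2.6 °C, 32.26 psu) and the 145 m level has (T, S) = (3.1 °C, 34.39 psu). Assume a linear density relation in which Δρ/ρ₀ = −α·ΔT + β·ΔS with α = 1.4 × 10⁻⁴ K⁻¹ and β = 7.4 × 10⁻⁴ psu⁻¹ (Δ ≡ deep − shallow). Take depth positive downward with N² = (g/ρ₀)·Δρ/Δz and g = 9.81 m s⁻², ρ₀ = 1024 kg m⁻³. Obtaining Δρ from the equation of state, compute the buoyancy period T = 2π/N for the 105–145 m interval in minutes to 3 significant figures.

5.45 min

ΔT = +0.5 K, ΔS = +2.13 psu (deep − shallow).
Δρ/ρ₀ = −αΔT + βΔS = -7.00 × 10⁻⁵ + 1.5762 × 10⁻³ = 1.5062 × 10⁻³, so Δρ ≈ 1.542 kg m⁻³.
N² = (g/ρ₀)·Δρ/Δz = g·(Δρ/ρ₀)/Δz = 9.81 × 1.5062 × 10⁻³ / 40 = 3.6940 × 10⁻⁴ s⁻².
N = √(3.6940 × 10⁻⁴) = 0.019220 rad s⁻¹ → T = 2π/N = 326.91 s = 5.4485 min ≈ 5.45 min.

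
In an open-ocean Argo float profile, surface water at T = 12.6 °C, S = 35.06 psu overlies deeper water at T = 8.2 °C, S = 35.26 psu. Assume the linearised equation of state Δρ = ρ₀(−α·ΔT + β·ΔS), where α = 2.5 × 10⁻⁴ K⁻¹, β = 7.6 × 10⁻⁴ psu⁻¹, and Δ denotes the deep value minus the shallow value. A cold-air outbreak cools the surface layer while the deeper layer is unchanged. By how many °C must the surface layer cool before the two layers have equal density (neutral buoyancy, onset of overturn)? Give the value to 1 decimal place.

5.0 °C

Neutral buoyancy requires Δρ = 0, i.e. −α(T_deep − T_surf′) + β(S_deep − S_surf) = 0.
T_surf′ = T_deep − (β/α)·ΔS = 8.2 − (7.6 × 10⁻⁴/2.5 × 10⁻⁴)·(+0.20) = 7.592 °C.
Cooling required: 12.6 − (7.592) = 5.008 °C.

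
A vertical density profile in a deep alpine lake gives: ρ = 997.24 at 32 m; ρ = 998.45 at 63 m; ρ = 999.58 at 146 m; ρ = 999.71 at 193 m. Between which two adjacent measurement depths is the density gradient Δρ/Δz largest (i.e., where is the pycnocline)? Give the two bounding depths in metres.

Compute the density gradient over each adjacent pair:
  32–63 m: Δρ/Δz = 1.21/31 = 0.039 kg m⁻⁴
  63–146 m: Δρ/Δz = 1.13/83 = 0.014 kg m⁻⁴
  146–193 m: Δρ/Δz = 0.13/47 = 2.8 × 10⁻³ kg m⁻⁴
The largest gradient is in the 32–63 m interval — the pycnocline.

32–63 m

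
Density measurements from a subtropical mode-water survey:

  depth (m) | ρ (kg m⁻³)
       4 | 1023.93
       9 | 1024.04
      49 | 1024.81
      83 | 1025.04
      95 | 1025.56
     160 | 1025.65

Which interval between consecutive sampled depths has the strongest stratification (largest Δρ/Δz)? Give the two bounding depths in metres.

83–95 m

Compute the density gradient over each adjacent pair:
  4–9 m: Δρ/Δz = 0.11/5 = 0.022 kg m⁻⁴
  9–49 m: Δρ/Δz = 0.77/40 = 0.019 kg m⁻⁴
  49–83 m: Δρ/Δz = 0.23/34 = 6.8 × 10⁻³ kg m⁻⁴
  83–95 m: Δρ/Δz = 0.52/12 = 0.043 kg m⁻⁴
  95–160 m: Δρ/Δz = 0.09/65 = 1.4 × 10⁻³ kg m⁻⁴
The largest gradient is in the 83–95 m interval — the pycnocline.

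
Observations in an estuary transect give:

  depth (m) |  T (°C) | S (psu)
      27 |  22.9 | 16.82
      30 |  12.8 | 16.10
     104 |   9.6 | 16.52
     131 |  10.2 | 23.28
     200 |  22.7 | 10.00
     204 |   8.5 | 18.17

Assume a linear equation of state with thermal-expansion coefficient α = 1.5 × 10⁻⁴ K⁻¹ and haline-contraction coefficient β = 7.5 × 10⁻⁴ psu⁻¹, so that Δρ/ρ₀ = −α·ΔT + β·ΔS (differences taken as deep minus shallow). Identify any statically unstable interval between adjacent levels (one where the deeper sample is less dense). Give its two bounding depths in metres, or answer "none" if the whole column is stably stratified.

131–200 m

Evaluate Δρ/ρ₀ = −αΔT + βΔS across each adjacent pair:
  27–30 m: −αΔT+βΔS = −(1.5 × 10⁻⁴)(-10.1)+(7.5 × 10⁻⁴)(-0.72) = 9.7 × 10⁻⁴ → stable
  30–104 m: −αΔT+βΔS = −(1.5 × 10⁻⁴)(-3.2)+(7.5 × 10⁻⁴)(+0.42) = 7.9 × 10⁻⁴ → stable
  104–131 m: −αΔT+βΔS = −(1.5 × 10⁻⁴)(+0.6)+(7.5 × 10⁻⁴)(+6.76) = 5.0 × 10⁻³ → stable
  131–200 m: −αΔT+βΔS = −(1.5 × 10⁻⁴)(+12.5)+(7.5 × 10⁻⁴)(-13.28) = -0.012 → UNSTABLE
  200–204 m: −αΔT+βΔS = −(1.5 × 10⁻⁴)(-14.2)+(7.5 × 10⁻⁴)(+8.17) = 8.3 × 10⁻³ → stable
The 131–200 m interval has Δρ < 0: lighter water underlies denser water.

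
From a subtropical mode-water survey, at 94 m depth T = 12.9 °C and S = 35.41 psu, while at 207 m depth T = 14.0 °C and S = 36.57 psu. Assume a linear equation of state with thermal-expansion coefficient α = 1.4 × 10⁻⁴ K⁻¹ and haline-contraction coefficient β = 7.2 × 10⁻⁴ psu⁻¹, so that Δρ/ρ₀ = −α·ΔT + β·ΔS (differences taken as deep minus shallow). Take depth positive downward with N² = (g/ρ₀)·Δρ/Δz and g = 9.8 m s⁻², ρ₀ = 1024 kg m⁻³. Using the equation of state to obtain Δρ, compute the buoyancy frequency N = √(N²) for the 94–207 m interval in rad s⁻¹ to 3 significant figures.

ΔT = +1.1 K, ΔS = +1.16 psu (deep − shallow).
Δρ/ρ₀ = −αΔT + βΔS = -1.54 × 10⁻⁴ + 8.352 × 10⁻⁴ = 6.812 × 10⁻⁴, so Δρ ≈ 0.6975 kg m⁻³.
N² = (g/ρ₀)·Δρ/Δz = g·(Δρ/ρ₀)/Δz = 9.8 × 6.812 × 10⁻⁴ / 113 = 5.9078 × 10⁻⁵ s⁻².
N = √(5.9078 × 10⁻⁵) = 7.6862 × 10⁻³ rad s⁻¹ ≈ 7.69 × 10⁻³ rad s⁻¹.

7.69 × 10⁻³ rad s⁻¹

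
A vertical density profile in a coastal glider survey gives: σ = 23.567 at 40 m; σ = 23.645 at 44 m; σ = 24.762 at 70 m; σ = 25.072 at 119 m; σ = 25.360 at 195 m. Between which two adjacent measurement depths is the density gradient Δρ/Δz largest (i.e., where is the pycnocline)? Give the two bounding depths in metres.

Compute the density gradient over each adjacent pair:
  40–44 m: Δρ/Δz = 0.078/4 = 0.019 kg m⁻⁴
  44–70 m: Δρ/Δz = 1.117/26 = 0.043 kg m⁻⁴
  70–119 m: Δρ/Δz = 0.310/49 = 6.3 × 10⁻³ kg m⁻⁴
  119–195 m: Δρ/Δz = 0.288/76 = 3.8 × 10⁻³ kg m⁻⁴
The largest gradient is in the 44–70 m interval — the pycnocline.

44–70 m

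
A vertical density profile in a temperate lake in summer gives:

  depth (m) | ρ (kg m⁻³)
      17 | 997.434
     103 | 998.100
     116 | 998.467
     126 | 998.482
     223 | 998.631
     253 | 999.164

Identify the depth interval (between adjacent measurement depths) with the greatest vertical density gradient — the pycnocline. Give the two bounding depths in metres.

103–116 m

Compute the density gradient over each adjacent pair:
  17–103 m: Δρ/Δz = 0.666/86 = 7.7 × 10⁻³ kg m⁻⁴
  103–116 m: Δρ/Δz = 0.367/13 = 0.028 kg m⁻⁴
  116–126 m: Δρ/Δz = 0.015/10 = 1.5 × 10⁻³ kg m⁻⁴
  126–223 m: Δρ/Δz = 0.149/97 = 1.5 × 10⁻³ kg m⁻⁴
  223–253 m: Δρ/Δz = 0.533/30 = 0.018 kg m⁻⁴
The largest gradient is in the 103–116 m interval — the pycnocline.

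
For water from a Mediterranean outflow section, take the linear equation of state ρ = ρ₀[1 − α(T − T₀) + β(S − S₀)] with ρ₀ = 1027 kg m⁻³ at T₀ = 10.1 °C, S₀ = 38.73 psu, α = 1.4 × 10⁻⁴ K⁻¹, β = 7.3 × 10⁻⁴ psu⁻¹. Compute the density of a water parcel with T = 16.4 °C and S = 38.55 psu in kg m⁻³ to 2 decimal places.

T − T₀ = +6.3 K, S − S₀ = -0.18 psu.
Bracket = 1 − α·(+6.3) + β·(-0.18) = 1 + (-1.0134 × 10⁻³) = 0.9989866.
ρ = 1027 × 0.9989866 = 1025.96 kg m⁻³.

1025.96 kg m⁻³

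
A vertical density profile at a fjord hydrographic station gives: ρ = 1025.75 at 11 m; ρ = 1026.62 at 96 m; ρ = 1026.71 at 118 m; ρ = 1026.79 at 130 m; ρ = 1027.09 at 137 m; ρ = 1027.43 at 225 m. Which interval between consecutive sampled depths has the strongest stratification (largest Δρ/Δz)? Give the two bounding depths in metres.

130–137 m

Compute the density gradient over each adjacent pair:
  11–96 m: Δρ/Δz = 0.87/85 = 0.010 kg m⁻⁴
  96–118 m: Δρ/Δz = 0.09/22 = 4.1 × 10⁻³ kg m⁻⁴
  118–130 m: Δρ/Δz = 0.08/12 = 6.7 × 10⁻³ kg m⁻⁴
  130–137 m: Δρ/Δz = 0.30/7 = 0.043 kg m⁻⁴
  137–225 m: Δρ/Δz = 0.34/88 = 3.9 × 10⁻³ kg m⁻⁴
The largest gradient is in the 130–137 m interval — the pycnocline.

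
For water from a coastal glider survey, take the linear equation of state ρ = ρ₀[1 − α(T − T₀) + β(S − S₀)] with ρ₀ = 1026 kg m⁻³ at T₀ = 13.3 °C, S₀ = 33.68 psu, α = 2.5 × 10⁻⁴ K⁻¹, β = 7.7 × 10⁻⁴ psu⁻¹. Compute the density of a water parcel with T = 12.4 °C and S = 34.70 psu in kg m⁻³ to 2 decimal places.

T − T₀ = -0.9 K, S − S₀ = +1.02 psu.
Bracket = 1 − α·(-0.9) + β·(+1.02) = 1 + (1.0104 × 10⁻³) = 1.0010104.
ρ = 1026 × 1.0010104 = 1027.04 kg m⁻³.

1027.04 kg m⁻³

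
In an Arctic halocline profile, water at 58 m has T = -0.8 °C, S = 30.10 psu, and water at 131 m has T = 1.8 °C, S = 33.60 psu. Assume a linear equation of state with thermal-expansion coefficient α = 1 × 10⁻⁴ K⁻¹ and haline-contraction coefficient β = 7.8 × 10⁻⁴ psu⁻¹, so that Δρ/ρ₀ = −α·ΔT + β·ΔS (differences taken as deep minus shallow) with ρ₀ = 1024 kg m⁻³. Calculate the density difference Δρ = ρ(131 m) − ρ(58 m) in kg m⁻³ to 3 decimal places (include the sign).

ΔT = +2.6 K, ΔS = +3.50 psu (deep − shallow).
Δρ/ρ₀ = −(1 × 10⁻⁴)(+2.6) + (7.8 × 10⁻⁴)(+3.50) = 2.47 × 10⁻³.
Δρ = 1024 × (2.47 × 10⁻³) = +2.529 kg m⁻³.
Positive Δρ: denser below, stable.

+2.529 kg m⁻³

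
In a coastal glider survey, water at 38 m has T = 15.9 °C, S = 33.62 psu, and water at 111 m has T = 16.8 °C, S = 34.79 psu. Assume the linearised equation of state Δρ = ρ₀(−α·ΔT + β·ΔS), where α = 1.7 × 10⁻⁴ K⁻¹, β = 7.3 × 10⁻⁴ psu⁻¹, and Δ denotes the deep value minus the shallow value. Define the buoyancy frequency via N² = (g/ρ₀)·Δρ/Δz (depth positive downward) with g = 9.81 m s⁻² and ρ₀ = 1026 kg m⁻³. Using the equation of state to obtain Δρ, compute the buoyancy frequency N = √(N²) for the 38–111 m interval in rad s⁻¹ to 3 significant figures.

ΔT = +0.9 K, ΔS = +1.17 psu (deep − shallow).
Δρ/ρ₀ = −αΔT + βΔS = -1.53 × 10⁻⁴ + 8.541 × 10⁻⁴ = 7.011 × 10⁻⁴, so Δρ ≈ 0.7193 kg m⁻³.
N² = (g/ρ₀)·Δρ/Δz = g·(Δρ/ρ₀)/Δz = 9.81 × 7.011 × 10⁻⁴ / 73 = 9.4216 × 10⁻⁵ s⁻².
N = √(9.4216 × 10⁻⁵) = 9.7065 × 10⁻³ rad s⁻¹ ≈ 9.71 × 10⁻³ rad s⁻¹.

9.71 × 10⁻³ rad s⁻¹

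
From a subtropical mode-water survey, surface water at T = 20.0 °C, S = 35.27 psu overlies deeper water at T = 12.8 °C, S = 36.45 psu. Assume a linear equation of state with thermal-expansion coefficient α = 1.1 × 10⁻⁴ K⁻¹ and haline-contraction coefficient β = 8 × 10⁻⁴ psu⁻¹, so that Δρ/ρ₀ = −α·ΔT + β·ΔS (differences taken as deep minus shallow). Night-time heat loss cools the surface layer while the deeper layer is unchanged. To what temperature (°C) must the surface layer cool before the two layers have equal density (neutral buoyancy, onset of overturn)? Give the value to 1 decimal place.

4.2 °C

Neutral buoyancy requires Δρ = 0, i.e. −α(T_deep − T_surf′) + β(S_deep − S_surf) = 0.
T_surf′ = T_deep − (β/α)·ΔS = 12.8 − (8 × 10⁻⁴/1.1 × 10⁻⁴)·(+1.18) = 4.218 °C.
Cooling required: 20.0 − (4.218) = 15.782 °C.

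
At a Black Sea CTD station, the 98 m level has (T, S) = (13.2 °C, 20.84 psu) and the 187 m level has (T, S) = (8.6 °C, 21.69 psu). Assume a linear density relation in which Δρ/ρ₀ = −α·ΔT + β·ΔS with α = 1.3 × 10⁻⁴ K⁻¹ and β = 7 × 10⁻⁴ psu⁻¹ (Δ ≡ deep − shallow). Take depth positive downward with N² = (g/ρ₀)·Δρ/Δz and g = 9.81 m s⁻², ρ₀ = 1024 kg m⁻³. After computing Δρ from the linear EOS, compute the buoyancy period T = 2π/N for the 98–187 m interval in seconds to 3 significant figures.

ΔT = -4.6 K, ΔS = +0.85 psu (deep − shallow).
Δρ/ρ₀ = −αΔT + βΔS = 5.98 × 10⁻⁴ + 5.95 × 10⁻⁴ = 1.193 × 10⁻³, so Δρ ≈ 1.222 kg m⁻³.
N² = (g/ρ₀)·Δρ/Δz = g·(Δρ/ρ₀)/Δz = 9.81 × 1.193 × 10⁻³ / 89 = 1.3150 × 10⁻⁴ s⁻².
N = √(1.3150 × 10⁻⁴) = 0.011467 rad s⁻¹ → T = 2π/N = 547.94 s ≈ 548 s.

548 s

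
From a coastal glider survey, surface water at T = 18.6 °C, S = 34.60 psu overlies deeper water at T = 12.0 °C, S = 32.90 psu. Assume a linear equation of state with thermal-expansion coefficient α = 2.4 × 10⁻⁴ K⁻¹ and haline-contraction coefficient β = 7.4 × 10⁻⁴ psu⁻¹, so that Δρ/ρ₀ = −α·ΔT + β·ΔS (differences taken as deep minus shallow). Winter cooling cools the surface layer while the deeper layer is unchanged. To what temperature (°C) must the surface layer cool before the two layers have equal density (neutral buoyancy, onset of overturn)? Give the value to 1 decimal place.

Neutral buoyancy requires Δρ = 0, i.e. −α(T_deep − T_surf′) + β(S_deep − S_surf) = 0.
T_surf′ = T_deep − (β/α)·ΔS = 12.0 − (7.4 × 10⁻⁴/2.4 × 10⁻⁴)·(-1.70) = 17.242 °C.
Cooling required: 18.6 − (17.242) = 1.358 °C.

17.2 °C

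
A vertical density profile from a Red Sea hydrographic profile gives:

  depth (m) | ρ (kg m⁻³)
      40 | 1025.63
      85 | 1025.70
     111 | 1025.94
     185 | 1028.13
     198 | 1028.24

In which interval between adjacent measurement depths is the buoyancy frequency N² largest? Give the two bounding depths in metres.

111–185 m

Compute the density gradient over each adjacent pair:
  40–85 m: Δρ/Δz = 0.07/45 = 1.6 × 10⁻³ kg m⁻⁴
  85–111 m: Δρ/Δz = 0.24/26 = 9.2 × 10⁻³ kg m⁻⁴
  111–185 m: Δρ/Δz = 2.19/74 = 0.030 kg m⁻⁴
  185–198 m: Δρ/Δz = 0.11/13 = 8.5 × 10⁻³ kg m⁻⁴
The largest gradient is in the 111–185 m interval — the pycnocline.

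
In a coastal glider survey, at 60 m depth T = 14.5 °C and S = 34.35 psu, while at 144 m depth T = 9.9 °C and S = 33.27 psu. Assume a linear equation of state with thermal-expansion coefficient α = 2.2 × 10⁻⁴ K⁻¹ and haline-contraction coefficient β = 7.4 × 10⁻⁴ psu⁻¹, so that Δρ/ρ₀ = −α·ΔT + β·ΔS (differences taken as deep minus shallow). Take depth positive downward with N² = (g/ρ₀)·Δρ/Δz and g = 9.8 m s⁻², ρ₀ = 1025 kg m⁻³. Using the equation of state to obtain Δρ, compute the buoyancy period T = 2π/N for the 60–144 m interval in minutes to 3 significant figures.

21.0 min

ΔT = -4.6 K, ΔS = -1.08 psu (deep − shallow).
Δρ/ρ₀ = −αΔT + βΔS = 1.012 × 10⁻³ − 7.992 × 10⁻⁴ = 2.128 × 10⁻⁴, so Δρ ≈ 0.2181 kg m⁻³.
N² = (g/ρ₀)·Δρ/Δz = g·(Δρ/ρ₀)/Δz = 9.8 × 2.128 × 10⁻⁴ / 84 = 2.4827 × 10⁻⁵ s⁻².
N = √(2.4827 × 10⁻⁵) = 4.9827 × 10⁻³ rad s⁻¹ → T = 2π/N = 1.2610 × 10³ s = 21.017 min ≈ 21.0 min.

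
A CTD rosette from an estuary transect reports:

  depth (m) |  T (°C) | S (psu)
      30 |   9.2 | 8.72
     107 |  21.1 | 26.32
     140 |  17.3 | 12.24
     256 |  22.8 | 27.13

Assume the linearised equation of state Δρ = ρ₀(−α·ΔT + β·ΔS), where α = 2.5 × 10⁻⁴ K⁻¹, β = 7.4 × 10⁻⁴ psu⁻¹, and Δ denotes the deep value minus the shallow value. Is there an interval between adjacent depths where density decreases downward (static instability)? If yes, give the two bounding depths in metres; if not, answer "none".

Evaluate Δρ/ρ₀ = −αΔT + βΔS across each adjacent pair:
  30–107 m: −αΔT+βΔS = −(2.5 × 10⁻⁴)(+11.9)+(7.4 × 10⁻⁴)(+17.60) = 0.010 → stable
  107–140 m: −αΔT+βΔS = −(2.5 × 10⁻⁴)(-3.8)+(7.4 × 10⁻⁴)(-14.08) = -9.5 × 10⁻³ → UNSTABLE
  140–256 m: −αΔT+βΔS = −(2.5 × 10⁻⁴)(+5.5)+(7.4 × 10⁻⁴)(+14.89) = 9.6 × 10⁻³ → stable
The 107–140 m interval has Δρ < 0: lighter water underlies denser water.

107–140 m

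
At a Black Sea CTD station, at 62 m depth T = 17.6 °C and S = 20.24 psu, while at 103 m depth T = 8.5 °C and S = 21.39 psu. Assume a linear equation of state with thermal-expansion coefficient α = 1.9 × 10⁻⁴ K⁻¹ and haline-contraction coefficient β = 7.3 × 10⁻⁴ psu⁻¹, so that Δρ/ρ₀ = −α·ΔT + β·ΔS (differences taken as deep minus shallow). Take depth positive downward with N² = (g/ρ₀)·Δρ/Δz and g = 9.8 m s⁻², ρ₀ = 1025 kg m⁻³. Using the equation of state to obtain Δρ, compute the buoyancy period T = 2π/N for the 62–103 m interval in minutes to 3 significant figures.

4.23 min

ΔT = -9.1 K, ΔS = +1.15 psu (deep − shallow).
Δρ/ρ₀ = −αΔT + βΔS = 1.729 × 10⁻³ + 8.395 × 10⁻⁴ = 2.5685 × 10⁻³, so Δρ ≈ 2.633 kg m⁻³.
N² = (g/ρ₀)·Δρ/Δz = g·(Δρ/ρ₀)/Δz = 9.8 × 2.5685 × 10⁻³ / 41 = 6.1393 × 10⁻⁴ s⁻².
N = √(6.1393 × 10⁻⁴) = 0.024778 rad s⁻¹ → T = 2π/N = 253.58 s = 4.2263 min ≈ 4.23 min.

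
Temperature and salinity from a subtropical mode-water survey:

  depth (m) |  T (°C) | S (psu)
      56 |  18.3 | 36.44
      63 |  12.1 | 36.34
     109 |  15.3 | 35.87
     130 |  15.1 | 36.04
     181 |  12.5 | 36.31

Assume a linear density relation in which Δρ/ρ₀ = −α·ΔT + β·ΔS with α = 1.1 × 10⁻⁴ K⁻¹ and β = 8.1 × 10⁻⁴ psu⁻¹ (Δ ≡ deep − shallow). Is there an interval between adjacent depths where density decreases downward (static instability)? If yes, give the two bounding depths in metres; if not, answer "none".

63–109 m

Evaluate Δρ/ρ₀ = −αΔT + βΔS across each adjacent pair:
  56–63 m: −αΔT+βΔS = −(1.1 × 10⁻⁴)(-6.2)+(8.1 × 10⁻⁴)(-0.10) = 6.0 × 10⁻⁴ → stable
  63–109 m: −αΔT+βΔS = −(1.1 × 10⁻⁴)(+3.2)+(8.1 × 10⁻⁴)(-0.47) = -7.3 × 10⁻⁴ → UNSTABLE
  109–130 m: −αΔT+βΔS = −(1.1 × 10⁻⁴)(-0.2)+(8.1 × 10⁻⁴)(+0.17) = 1.6 × 10⁻⁴ → stable
  130–181 m: −αΔT+βΔS = −(1.1 × 10⁻⁴)(-2.6)+(8.1 × 10⁻⁴)(+0.27) = 5.0 × 10⁻⁴ → stable
The 63–109 m interval has Δρ < 0: lighter water underlies denser water.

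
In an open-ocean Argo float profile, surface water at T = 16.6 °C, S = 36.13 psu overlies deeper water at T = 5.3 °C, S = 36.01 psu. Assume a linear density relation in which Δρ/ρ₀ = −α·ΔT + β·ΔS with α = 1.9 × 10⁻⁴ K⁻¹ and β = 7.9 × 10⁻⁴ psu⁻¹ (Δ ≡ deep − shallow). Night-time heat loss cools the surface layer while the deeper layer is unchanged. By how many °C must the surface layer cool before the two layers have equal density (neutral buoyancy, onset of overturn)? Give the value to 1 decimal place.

Neutral buoyancy requires Δρ = 0, i.e. −α(T_deep − T_surf′) + β(S_deep − S_surf) = 0.
T_surf′ = T_deep − (β/α)·ΔS = 5.3 − (7.9 × 10⁻⁴/1.9 × 10⁻⁴)·(-0.12) = 5.799 °C.
Cooling required: 16.6 − (5.799) = 10.801 °C.

10.8 °C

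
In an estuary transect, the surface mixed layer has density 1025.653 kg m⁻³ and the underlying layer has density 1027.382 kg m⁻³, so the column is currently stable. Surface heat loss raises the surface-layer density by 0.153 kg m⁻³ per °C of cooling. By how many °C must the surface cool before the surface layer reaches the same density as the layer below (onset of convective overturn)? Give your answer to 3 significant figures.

Density deficit of the surface layer: 1027.382 − 1025.653 = 1.729 kg m⁻³.
Required change = 1.729 / 0.153 = 11.3 °C.

11.3 °C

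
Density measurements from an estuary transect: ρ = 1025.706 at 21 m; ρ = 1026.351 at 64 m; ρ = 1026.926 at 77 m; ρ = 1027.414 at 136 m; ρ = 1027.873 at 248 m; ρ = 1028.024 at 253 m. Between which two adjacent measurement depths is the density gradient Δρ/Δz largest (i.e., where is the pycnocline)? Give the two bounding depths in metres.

Compute the density gradient over each adjacent pair:
  21–64 m: Δρ/Δz = 0.645/43 = 0.015 kg m⁻⁴
  64–77 m: Δρ/Δz = 0.575/13 = 0.044 kg m⁻⁴
  77–136 m: Δρ/Δz = 0.488/59 = 8.3 × 10⁻³ kg m⁻⁴
  136–248 m: Δρ/Δz = 0.459/112 = 4.1 × 10⁻³ kg m⁻⁴
  248–253 m: Δρ/Δz = 0.151/5 = 0.030 kg m⁻⁴
The largest gradient is in the 64–77 m interval — the pycnocline.

64–77 m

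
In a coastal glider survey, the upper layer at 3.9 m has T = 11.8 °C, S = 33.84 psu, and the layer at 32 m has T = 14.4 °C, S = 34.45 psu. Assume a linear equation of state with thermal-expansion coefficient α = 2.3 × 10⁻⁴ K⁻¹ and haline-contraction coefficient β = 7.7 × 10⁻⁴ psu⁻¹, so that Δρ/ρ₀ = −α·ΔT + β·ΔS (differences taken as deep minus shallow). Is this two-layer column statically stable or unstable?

ΔT = 14.4 − 11.8 = +2.6 K and ΔS = 34.45 − 33.84 = +0.61 psu (deep − shallow).
−αΔT = -5.98 × 10⁻⁴; βΔS = 4.697 × 10⁻⁴; sum Δρ/ρ₀ = -1.283 × 10⁻⁴.
Δρ/ρ₀ < 0, so Δρ < 0: deeper water is lighter → statically unstable; the column would overturn.

unstable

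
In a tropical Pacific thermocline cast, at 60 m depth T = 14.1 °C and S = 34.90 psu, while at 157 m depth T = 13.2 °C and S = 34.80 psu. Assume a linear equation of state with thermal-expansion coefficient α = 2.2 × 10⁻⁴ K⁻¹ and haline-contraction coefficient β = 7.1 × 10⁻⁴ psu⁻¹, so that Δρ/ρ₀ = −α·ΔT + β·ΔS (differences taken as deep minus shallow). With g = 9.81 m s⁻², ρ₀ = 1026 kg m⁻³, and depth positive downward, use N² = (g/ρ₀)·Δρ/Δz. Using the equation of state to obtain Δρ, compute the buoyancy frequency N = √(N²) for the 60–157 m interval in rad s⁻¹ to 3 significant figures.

3.58 × 10⁻³ rad s⁻¹

ΔT = -0.9 K, ΔS = -0.10 psu (deep − shallow).
Δρ/ρ₀ = −αΔT + βΔS = 1.98 × 10⁻⁴ − 7.10 × 10⁻⁵ = 1.27 × 10⁻⁴, so Δρ ≈ 0.1303 kg m⁻³.
N² = (g/ρ₀)·Δρ/Δz = g·(Δρ/ρ₀)/Δz = 9.81 × 1.27 × 10⁻⁴ / 97 = 1.2844 × 10⁻⁵ s⁻².
N = √(1.2844 × 10⁻⁵) = 3.5839 × 10⁻³ rad s⁻¹ ≈ 3.58 × 10⁻³ rad s⁻¹.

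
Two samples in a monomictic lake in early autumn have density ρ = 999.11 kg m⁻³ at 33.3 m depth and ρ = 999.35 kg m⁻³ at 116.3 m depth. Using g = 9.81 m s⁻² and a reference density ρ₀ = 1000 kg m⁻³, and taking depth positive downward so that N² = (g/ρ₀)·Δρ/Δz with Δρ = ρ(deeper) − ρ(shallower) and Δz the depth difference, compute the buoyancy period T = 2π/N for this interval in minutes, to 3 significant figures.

Δρ = 999.35 − 999.11 = 0.24 kg m⁻³ over Δz = 116.3 − 33.3 = 83 m.
N² = (9.81/1000) × (0.24/83) = 2.8366 × 10⁻⁵ s⁻².
N = √(2.8366 × 10⁻⁵) = 5.3260 × 10⁻³ rad s⁻¹, so T = 2π/N = 1.1797 × 10³ s = 19.662 min ≈ 19.7 min.

19.7 min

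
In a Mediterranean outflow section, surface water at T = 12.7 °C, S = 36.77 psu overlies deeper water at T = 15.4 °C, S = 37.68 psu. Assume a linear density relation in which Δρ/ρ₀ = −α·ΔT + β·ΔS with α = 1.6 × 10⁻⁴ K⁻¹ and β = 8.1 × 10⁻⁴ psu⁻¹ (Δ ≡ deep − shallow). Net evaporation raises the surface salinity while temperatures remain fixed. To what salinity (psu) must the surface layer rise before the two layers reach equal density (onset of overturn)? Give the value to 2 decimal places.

Neutral buoyancy requires −α(T_deep − T_surf) + β(S_deep − S_surf′) = 0.
S_surf′ = S_deep − (α/β)·ΔT = 37.68 − (1.6 × 10⁻⁴/8.1 × 10⁻⁴)·(+2.7) = 37.1467 psu.
Increase required: 37.1467 − 36.77 = 0.3767 psu.

37.15 psu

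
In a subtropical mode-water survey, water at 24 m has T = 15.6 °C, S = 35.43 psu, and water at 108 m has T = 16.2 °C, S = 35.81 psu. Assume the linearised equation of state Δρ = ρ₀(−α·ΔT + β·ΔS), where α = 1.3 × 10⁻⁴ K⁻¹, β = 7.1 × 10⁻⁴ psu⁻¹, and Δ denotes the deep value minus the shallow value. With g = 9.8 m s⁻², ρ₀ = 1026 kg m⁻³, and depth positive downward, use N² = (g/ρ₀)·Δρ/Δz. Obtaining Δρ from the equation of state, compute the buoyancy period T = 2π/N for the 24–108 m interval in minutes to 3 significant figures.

22.1 min

ΔT = +0.6 K, ΔS = +0.38 psu (deep − shallow).
Δρ/ρ₀ = −αΔT + βΔS = -7.80 × 10⁻⁵ + 2.698 × 10⁻⁴ = 1.918 × 10⁻⁴, so Δρ ≈ 0.1968 kg m⁻³.
N² = (g/ρ₀)·Δρ/Δz = g·(Δρ/ρ₀)/Δz = 9.8 × 1.918 × 10⁻⁴ / 84 = 2.2377 × 10⁻⁵ s⁻².
N = √(2.2377 × 10⁻⁵) = 4.7304 × 10⁻³ rad s⁻¹ → T = 2π/N = 1.3283 × 10³ s = 22.138 min ≈ 22.1 min.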